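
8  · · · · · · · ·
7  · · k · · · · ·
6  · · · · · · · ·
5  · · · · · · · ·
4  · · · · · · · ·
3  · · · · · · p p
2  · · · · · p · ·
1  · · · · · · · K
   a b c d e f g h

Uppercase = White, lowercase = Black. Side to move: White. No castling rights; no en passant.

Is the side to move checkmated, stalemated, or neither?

White to move; white king on h1.
In check: no.
King squares — g1: attacked by Pf2; g2: attacked by Ph3; h2: attacked by Pg3.
Legal moves for White: none.
Not in check and no legal moves → stalemate.

stalemate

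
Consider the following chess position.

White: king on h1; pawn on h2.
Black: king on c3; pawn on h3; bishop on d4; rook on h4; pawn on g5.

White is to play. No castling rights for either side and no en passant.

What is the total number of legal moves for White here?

0

White to move; king on h1.
In check: no.
Legal moves: none.
Count: 0.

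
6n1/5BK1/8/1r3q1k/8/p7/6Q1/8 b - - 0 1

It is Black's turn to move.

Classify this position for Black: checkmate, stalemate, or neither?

Black to move; black king on h5.
In check: yes, from the white bishop on f7.
King squares — g4: attacked by Qg2; h4: available; g5: attacked by Qg2; g6: attacked by Qg2; h6: attacked by Kg7.
Legal moves for Black: Kh4, Qxf7+, Qg6+.
Black is in check but has 3 legal moves → neither.

neither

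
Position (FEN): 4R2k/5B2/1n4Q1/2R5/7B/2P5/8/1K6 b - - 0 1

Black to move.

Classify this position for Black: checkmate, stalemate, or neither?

Black to move; black king on h8.
In check: yes, from the white rook on e8.
King squares — g7: attacked by Qg6; h7: attacked by Qg6; g8: attacked by Qg6.
Legal moves for Black: none.
In check with no legal moves → checkmate.

checkmate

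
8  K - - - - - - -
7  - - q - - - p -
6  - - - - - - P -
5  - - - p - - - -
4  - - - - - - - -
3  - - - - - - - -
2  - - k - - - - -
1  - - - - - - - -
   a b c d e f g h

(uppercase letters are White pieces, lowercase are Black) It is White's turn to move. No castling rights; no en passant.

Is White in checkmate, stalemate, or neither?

White to move; white king on a8.
In check: no.
King squares — a7: attacked by Qc7; b7: attacked by Qc7; b8: attacked by Qc7.
Legal moves for White: none.
Not in check and no legal moves → stalemate.

stalemate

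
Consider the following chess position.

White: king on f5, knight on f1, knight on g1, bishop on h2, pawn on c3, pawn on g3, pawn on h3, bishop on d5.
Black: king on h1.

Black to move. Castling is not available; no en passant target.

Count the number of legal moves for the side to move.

Black to move; king on h1.
In check: yes, from the white bishop on d5.
Legal moves: none.
Count: 0.

0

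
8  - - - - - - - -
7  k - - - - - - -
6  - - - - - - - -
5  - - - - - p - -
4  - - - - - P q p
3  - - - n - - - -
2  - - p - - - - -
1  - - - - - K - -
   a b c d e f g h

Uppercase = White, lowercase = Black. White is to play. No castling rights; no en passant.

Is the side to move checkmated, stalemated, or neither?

stalemate

White to move; white king on f1.
In check: no.
King squares — e1: attacked by Nd3; g1: attacked by Qg4; e2: attacked by Qg4; f2: attacked by Nd3; g2: attacked by Qg4.
Legal moves for White: none.
Not in check and no legal moves → stalemate.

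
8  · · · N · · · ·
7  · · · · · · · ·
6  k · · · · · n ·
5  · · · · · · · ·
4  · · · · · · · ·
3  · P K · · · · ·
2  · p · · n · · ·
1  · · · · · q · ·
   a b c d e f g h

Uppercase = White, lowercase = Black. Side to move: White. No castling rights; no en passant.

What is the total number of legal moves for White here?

6

White to move; king on c3.
In check: yes, from the black knight on e2.
Legal moves: Kc4, Kb4, Kd3, Kd2, Kc2, Kxb2.
Count: 6.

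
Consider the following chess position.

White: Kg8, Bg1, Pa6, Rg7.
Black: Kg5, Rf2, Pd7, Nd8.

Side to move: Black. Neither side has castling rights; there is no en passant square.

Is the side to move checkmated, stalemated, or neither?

Black to move; black king on g5.
In check: yes, from the white rook on g7.
Legal moves for Black: Kh6, Kf6, Kh5, Kf5, Kh4, Kf4.
Black is in check but has 6 legal moves → neither.

neither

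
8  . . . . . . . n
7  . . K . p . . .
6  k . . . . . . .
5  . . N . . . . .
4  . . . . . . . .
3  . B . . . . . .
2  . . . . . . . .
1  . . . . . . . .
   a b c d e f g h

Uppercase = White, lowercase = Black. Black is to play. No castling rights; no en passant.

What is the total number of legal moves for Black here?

3

Black to move; king on a6.
In check: yes, from the white knight on c5.
Legal moves: Ka7, Kb5, Ka5.
Count: 3.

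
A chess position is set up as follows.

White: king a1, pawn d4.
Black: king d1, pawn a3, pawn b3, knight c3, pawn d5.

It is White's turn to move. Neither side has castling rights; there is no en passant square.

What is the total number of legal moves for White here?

White to move; king on a1.
In check: no.
Legal moves: none.
Count: 0.

0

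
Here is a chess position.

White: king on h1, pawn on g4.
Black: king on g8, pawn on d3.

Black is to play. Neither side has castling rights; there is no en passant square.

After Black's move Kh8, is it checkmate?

no

After Kh8: white king on h1; in check: no.
White is not in check, so this cannot be checkmate.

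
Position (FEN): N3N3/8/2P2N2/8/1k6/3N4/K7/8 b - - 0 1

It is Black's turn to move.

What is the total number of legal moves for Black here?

5

Black to move; king on b4.
In check: yes, from the white knight on d3.
Legal moves: Kb5, Ka5, Kc4, Ka4, Kc3.
Count: 5.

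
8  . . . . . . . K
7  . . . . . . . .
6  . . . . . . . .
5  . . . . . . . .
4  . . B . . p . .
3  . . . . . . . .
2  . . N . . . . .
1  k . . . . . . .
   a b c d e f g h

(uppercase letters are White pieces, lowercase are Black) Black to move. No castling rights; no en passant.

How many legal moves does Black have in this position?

2

Black to move; king on a1.
In check: yes, from the white knight on c2.
Legal moves: Kb2, Kb1.
Count: 2.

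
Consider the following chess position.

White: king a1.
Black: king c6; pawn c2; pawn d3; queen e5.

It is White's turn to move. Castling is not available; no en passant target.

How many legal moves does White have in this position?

White to move; king on a1.
In check: yes, from the black queen on e5.
Legal moves: Ka2.
Count: 1.

1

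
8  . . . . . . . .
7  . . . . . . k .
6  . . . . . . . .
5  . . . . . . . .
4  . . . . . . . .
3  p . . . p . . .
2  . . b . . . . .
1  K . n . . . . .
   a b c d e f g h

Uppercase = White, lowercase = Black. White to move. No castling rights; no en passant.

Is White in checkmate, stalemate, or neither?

stalemate

White to move; white king on a1.
In check: no.
King squares — b1: attacked by Bc2; a2: attacked by Nc1; b2: attacked by Pa3.
Legal moves for White: none.
Not in check and no legal moves → stalemate.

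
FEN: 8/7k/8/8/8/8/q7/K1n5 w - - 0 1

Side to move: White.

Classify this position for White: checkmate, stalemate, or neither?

checkmate

White to move; white king on a1.
In check: yes, from the black queen on a2.
King squares — b1: attacked by Qa2; a2: attacked by Nc1; b2: attacked by Qa2.
Legal moves for White: none.
In check with no legal moves → checkmate.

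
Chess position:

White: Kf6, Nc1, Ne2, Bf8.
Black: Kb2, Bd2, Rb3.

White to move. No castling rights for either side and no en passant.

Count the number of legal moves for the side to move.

White to move; king on f6.
In check: no.
Legal moves: Bg7, Be7, Bh6, Bd6, Bc5, Bb4, Ba3+, Kg7, Kf7, Ke7, Kg6, Ke6, Kf5, Ke5, Nf4, Nd4, Ng3, Nc3, Ng1, Nd3+, Nxb3, Na2.
Count: 22.

22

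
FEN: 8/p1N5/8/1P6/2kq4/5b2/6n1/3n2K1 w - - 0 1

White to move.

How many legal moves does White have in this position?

White to move; king on g1.
In check: yes, from the black queen on d4.
Legal moves: Kh2, Kh1, Kf1.
Count: 3.

3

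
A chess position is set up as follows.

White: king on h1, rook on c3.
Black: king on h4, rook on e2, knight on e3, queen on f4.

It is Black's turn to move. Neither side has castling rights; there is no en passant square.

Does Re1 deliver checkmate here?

After Re1: white king on h1; in check: yes, from the black rook on e1.
King squares — g1: attacked by Re1; g2: attacked by Ne3; h2: attacked by Qf4.
White has no legal moves → checkmate.

yes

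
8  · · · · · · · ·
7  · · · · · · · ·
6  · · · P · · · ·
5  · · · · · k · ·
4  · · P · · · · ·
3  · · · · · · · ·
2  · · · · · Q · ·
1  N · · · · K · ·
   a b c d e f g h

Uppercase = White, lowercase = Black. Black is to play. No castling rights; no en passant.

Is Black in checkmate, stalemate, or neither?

Black to move; black king on f5.
In check: yes, from the white queen on f2.
King squares — e4: available; f4: attacked by Qf2; g4: available; e5: available; g5: available; e6: available; f6: attacked by Qf2; g6: available.
Legal moves for Black: Kg6, Ke6, Kg5, Ke5, Kg4, Ke4.
Black is in check but has 6 legal moves → neither.

neither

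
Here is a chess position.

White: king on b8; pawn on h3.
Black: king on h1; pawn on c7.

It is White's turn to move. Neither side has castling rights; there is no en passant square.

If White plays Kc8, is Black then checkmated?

no

After Kc8: black king on h1; in check: no.
Black is not in check, so this cannot be checkmate.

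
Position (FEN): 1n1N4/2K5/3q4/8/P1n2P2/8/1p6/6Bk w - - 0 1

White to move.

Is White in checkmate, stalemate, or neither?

White to move; white king on c7.
In check: yes, from the black queen on d6.
Legal moves for White: Kc8, Kb7.
White is in check but has 2 legal moves → neither.

neither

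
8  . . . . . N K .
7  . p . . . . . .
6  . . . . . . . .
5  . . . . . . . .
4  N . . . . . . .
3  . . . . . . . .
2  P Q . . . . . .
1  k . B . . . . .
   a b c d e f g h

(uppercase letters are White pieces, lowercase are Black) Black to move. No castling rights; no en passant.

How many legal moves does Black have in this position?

Black to move; king on a1.
In check: yes, from the white queen on b2.
Legal moves: none.
Count: 0.

0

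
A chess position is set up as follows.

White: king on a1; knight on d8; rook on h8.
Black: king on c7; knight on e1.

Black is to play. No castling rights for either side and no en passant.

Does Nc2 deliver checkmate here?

no

After Nc2: white king on a1; in check: yes, from the black knight on c2.
White has 3 legal replies: Kb2, Ka2, Kb1.
In check but a legal move exists → not checkmate.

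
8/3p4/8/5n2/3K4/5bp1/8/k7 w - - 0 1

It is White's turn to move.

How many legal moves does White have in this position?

White to move; king on d4.
In check: yes, from the black knight on f5.
Legal moves: Ke5, Kc5, Kc4, Kd3, Kc3.
Count: 5.

5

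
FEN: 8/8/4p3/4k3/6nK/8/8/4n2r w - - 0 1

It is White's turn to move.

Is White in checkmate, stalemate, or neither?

neither

White to move; white king on h4.
In check: yes, from the black rook on h1.
Legal moves for White: Kg5, Kxg4, Kg3.
White is in check but has 3 legal moves → neither.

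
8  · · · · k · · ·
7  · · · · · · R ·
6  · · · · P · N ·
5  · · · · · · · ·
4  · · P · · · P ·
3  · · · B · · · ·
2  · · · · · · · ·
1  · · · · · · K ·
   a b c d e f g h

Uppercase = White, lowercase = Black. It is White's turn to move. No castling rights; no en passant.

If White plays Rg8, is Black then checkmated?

After Rg8: black king on e8; in check: yes, from the white rook on g8.
King squares — d7: attacked by Pe6; e7: attacked by Ng6; f7: attacked by Pe6; d8: attacked by Rg8; f8: attacked by Ng6.
Black has no legal moves → checkmate.

yes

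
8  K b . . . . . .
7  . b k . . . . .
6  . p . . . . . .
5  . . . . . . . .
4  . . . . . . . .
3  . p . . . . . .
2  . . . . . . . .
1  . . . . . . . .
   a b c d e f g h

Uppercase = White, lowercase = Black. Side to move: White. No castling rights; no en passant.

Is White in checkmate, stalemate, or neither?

checkmate

White to move; white king on a8.
In check: yes, from the black bishop on b7.
King squares — a7: attacked by Bb8; b7: attacked by Kc7; b8: attacked by Kc7.
Legal moves for White: none.
In check with no legal moves → checkmate.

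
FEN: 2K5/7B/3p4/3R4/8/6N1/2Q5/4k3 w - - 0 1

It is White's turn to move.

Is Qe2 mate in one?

After Qe2: black king on e1; in check: yes, from the white queen on e2.
King squares — d1: attacked by Qe2; f1: attacked by Qe2; d2: attacked by Qe2; e2: attacked by Ng3; f2: attacked by Qe2.
Black has no legal moves → checkmate.

yes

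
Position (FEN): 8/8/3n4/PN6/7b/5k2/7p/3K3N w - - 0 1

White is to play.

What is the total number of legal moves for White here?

12

White to move; king on d1.
In check: no.
Legal moves: Nc7, Na7, Nxd6, Nd4+, Nc3, Na3, Ng3, Nf2, Kd2, Kc2, Kc1, a6.
Count: 12.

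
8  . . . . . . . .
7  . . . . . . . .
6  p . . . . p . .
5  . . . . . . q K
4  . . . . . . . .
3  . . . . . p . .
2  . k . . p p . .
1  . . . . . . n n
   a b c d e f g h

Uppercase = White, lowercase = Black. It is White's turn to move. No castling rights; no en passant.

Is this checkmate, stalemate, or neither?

checkmate

White to move; white king on h5.
In check: yes, from the black queen on g5.
King squares — g4: attacked by Qg5; h4: attacked by Qg5; g5: attacked by Pf6; g6: attacked by Qg5; h6: attacked by Qg5.
Legal moves for White: none.
In check with no legal moves → checkmate.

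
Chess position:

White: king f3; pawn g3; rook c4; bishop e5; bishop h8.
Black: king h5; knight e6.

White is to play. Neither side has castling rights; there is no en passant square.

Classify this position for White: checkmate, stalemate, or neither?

neither

White to move; white king on f3.
In check: no.
Legal moves for White include: Bhg7, Bhf6, Bb8, Beg7, Bc7, Bef6, Bd6, Bf4, Bd4, Bc3, Bb2, Ba1, Rc8, Rc7, Rc6, Rc5, Rh4+, Rg4, ... (list truncated; more exist).
White has legal moves and is not in check → neither.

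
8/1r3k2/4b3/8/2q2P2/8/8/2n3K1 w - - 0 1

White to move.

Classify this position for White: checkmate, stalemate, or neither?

neither

White to move; white king on g1.
In check: no.
Legal moves for White: Kh2, Kg2, Kf2, Kh1, f5.
White has 5 legal moves and is not in check → neither.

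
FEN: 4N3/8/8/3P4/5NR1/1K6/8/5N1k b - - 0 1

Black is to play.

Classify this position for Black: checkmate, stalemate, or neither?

stalemate

Black to move; black king on h1.
In check: no.
King squares — g1: attacked by Rg4; g2: attacked by Nf4; h2: attacked by Nf1.
Legal moves for Black: none.
Not in check and no legal moves → stalemate.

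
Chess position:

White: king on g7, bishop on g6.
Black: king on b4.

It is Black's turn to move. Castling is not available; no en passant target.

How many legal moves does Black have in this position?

8

Black to move; king on b4.
In check: no.
Legal moves: Kc5, Kb5, Ka5, Kc4, Ka4, Kc3, Kb3, Ka3.
Count: 8.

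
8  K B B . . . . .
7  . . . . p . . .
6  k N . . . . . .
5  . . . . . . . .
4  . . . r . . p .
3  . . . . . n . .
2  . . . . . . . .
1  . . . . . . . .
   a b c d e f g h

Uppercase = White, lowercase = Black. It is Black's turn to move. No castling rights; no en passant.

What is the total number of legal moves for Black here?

Black to move; king on a6.
In check: yes, from the white bishop on c8.
Legal moves: Kxb6, Kb5, Ka5.
Count: 3.

3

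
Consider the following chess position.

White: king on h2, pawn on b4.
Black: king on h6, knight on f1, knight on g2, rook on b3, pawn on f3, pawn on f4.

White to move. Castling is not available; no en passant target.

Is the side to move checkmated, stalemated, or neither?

neither

White to move; white king on h2.
In check: yes, from the black knight on f1.
King squares — g1: available; h1: available; g2: attacked by Pf3; g3: attacked by Nf1; h3: available.
Legal moves for White: Kh3, Kh1, Kg1.
White is in check but has 3 legal moves → neither.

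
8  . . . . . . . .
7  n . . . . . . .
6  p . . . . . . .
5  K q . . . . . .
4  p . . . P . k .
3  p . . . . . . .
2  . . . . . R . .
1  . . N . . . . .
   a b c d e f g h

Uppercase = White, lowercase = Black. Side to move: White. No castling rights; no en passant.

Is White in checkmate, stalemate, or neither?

White to move; white king on a5.
In check: yes, from the black queen on b5.
King squares — a4: attacked by Qb5; b4: attacked by Qb5; b5: attacked by Pa6; a6: attacked by Qb5; b6: attacked by Qb5.
Legal moves for White: none.
In check with no legal moves → checkmate.

checkmate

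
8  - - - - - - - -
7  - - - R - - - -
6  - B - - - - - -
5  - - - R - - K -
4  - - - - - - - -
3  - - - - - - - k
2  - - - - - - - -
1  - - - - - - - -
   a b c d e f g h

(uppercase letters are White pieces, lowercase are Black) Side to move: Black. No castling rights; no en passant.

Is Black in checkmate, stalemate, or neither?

Black to move; black king on h3.
In check: no.
Legal moves for Black: Kg3, Kh2, Kg2.
Black has 3 legal moves and is not in check → neither.

neither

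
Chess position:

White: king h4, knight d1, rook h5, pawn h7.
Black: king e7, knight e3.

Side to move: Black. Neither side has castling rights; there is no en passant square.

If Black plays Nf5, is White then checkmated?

After Nf5: white king on h4; in check: yes, from the black knight on f5.
White has 4 legal replies: Kg5, Kg4, Kh3, Rxf5.
In check but a legal move exists → not checkmate.

no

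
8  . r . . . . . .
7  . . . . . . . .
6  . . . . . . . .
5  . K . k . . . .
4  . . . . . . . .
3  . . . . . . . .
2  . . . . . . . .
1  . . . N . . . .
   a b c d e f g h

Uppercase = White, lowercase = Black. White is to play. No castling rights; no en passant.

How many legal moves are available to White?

White to move; king on b5.
In check: yes, from the black rook on b8.
Legal moves: Ka6, Ka5, Ka4.
Count: 3.

3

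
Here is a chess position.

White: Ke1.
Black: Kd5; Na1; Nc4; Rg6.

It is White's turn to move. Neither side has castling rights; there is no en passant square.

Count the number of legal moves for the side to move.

4

White to move; king on e1.
In check: no.
Legal moves: Kf2, Ke2, Kf1, Kd1.
Count: 4.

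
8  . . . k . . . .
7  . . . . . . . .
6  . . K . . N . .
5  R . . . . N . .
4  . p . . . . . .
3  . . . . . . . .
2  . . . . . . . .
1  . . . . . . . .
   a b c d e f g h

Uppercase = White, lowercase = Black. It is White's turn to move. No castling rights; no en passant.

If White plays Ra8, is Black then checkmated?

After Ra8: black king on d8; in check: yes, from the white rook on a8.
King squares — c7: attacked by Kc6; d7: attacked by Kc6; e7: attacked by Nf5; c8: attacked by Ra8; e8: attacked by Nf6.
Black has no legal moves → checkmate.

yes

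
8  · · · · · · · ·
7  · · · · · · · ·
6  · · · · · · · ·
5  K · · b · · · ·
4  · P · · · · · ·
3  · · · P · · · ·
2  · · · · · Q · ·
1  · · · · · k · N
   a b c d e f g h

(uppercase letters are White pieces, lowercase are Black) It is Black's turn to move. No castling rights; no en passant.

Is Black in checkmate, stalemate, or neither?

checkmate

Black to move; black king on f1.
In check: yes, from the white queen on f2.
King squares — e1: attacked by Qf2; g1: attacked by Qf2; e2: attacked by Qf2; f2: attacked by Nh1; g2: attacked by Qf2.
Legal moves for Black: none.
In check with no legal moves → checkmate.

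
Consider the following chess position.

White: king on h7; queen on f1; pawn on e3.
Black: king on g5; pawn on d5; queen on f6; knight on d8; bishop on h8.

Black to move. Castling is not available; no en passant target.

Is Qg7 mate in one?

yes

After Qg7: white king on h7; in check: yes, from the black queen on g7.
King squares — g6: attacked by Kg5; h6: attacked by Kg5; g7: attacked by Bh8; g8: attacked by Qg7; h8: attacked by Qg7.
White has no legal moves → checkmate.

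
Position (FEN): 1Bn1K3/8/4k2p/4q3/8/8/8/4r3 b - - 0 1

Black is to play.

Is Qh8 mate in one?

yes

After Qh8: white king on e8; in check: yes, from the black queen on h8.
King squares — d7: attacked by Ke6; e7: attacked by Ke6; f7: attacked by Ke6; d8: attacked by Qh8; f8: attacked by Qh8.
White has no legal moves → checkmate.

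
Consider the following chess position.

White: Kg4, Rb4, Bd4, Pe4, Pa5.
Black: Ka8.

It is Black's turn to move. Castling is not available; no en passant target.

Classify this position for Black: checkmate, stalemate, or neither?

Black to move; black king on a8.
In check: no.
King squares — a7: attacked by Bd4; b7: attacked by Rb4; b8: attacked by Rb4.
Legal moves for Black: none.
Not in check and no legal moves → stalemate.

stalemate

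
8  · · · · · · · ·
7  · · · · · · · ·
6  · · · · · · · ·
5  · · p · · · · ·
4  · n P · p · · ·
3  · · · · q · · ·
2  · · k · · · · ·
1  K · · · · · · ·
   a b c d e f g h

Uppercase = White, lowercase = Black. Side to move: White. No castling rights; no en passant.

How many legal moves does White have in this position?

White to move; king on a1.
In check: no.
Legal moves: none.
Count: 0.

0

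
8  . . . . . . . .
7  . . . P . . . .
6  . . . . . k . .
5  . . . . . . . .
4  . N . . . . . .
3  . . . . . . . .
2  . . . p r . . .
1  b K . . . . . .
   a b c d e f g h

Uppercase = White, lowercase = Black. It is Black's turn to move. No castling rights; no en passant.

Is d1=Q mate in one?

After d1=Q: white king on b1; in check: yes, from the black queen on d1.
King squares — a1: attacked by Qd1; c1: attacked by Qd1; a2: attacked by Re2; b2: attacked by Ba1; c2: attacked by Qd1.
White has no legal moves → checkmate.

yes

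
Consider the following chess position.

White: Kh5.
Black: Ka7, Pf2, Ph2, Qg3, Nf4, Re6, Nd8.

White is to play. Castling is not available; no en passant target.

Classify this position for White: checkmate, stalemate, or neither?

checkmate

White to move; white king on h5.
In check: yes, from the black knight on f4.
King squares — g4: attacked by Qg3; h4: attacked by Qg3; g5: attacked by Qg3; g6: attacked by Qg3; h6: attacked by Re6.
Legal moves for White: none.
In check with no legal moves → checkmate.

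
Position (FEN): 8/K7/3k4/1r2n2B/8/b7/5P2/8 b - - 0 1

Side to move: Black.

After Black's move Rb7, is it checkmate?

no

After Rb7: white king on a7; in check: yes, from the black rook on b7.
White has 3 legal replies: Ka8, Kxb7, Ka6.
In check but a legal move exists → not checkmate.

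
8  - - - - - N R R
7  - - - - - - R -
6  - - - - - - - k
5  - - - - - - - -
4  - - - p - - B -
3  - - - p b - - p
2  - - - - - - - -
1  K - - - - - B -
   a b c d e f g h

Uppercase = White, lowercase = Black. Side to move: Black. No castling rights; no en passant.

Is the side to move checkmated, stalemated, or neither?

Black to move; black king on h6.
In check: yes, from the white rook on h8.
King squares — g5: attacked by Rg7; h5: attacked by Bg4; g6: attacked by Rg7; g7: attacked by Rg8; h7: attacked by Rg7.
Legal moves for Black: none.
In check with no legal moves → checkmate.

checkmate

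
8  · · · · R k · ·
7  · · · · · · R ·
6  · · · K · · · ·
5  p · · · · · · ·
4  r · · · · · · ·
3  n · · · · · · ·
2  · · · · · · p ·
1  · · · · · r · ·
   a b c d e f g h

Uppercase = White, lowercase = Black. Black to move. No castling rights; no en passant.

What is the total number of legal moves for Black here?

Black to move; king on f8.
In check: yes, from the white rook on e8.
Legal moves: Kxe8, Kxg7.
Count: 2.

2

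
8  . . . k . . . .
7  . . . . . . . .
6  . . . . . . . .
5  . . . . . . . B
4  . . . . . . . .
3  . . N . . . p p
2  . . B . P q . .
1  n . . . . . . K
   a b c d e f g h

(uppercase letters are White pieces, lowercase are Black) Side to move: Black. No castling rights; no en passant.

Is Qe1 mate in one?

yes

After Qe1: white king on h1; in check: yes, from the black queen on e1.
King squares — g1: attacked by Qe1; g2: attacked by Ph3; h2: attacked by Pg3.
White has no legal moves → checkmate.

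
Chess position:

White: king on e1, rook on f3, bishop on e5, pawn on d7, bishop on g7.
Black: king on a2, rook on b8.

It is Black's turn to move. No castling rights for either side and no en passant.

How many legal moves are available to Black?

15

Black to move; king on a2.
In check: no.
Legal moves: Rh8, Rg8, Rf8, Re8, Rd8, Rc8, Ra8, Rb7, Rb6, Rb5, Rb4, Rb3, Rb2, Rb1+, Kb1.
Count: 15.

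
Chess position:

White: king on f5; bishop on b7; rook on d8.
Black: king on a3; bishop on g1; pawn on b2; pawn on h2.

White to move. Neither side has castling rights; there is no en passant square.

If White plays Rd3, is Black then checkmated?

After Rd3: black king on a3; in check: yes, from the white rook on d3.
Black has 3 legal replies: Kb4, Ka4, Ka2.
In check but a legal move exists → not checkmate.

no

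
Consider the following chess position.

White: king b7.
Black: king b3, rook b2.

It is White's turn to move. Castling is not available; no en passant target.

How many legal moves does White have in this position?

White to move; king on b7.
In check: no.
Legal moves: Kc8, Kb8, Ka8, Kc7, Ka7, Kc6, Kb6, Ka6.
Count: 8.

8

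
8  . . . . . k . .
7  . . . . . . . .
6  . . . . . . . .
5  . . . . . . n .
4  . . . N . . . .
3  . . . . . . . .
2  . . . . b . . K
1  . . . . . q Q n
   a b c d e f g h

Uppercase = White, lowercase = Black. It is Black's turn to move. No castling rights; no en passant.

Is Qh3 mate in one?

After Qh3: white king on h2; in check: yes, from the black queen on h3.
King squares — g1: own queen; h1: attacked by Qh3; g2: attacked by Qh3; g3: attacked by Nh1; h3: attacked by Ng5.
White has no legal moves → checkmate.

yes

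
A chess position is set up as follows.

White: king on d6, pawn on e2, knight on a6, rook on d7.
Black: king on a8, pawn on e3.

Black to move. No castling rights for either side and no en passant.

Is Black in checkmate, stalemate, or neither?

Black to move; black king on a8.
In check: no.
King squares — a7: attacked by Rd7; b7: attacked by Rd7; b8: attacked by Na6.
Legal moves for Black: none.
Not in check and no legal moves → stalemate.

stalemate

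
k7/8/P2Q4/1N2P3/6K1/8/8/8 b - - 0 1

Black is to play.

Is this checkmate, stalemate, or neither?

stalemate

Black to move; black king on a8.
In check: no.
King squares — a7: attacked by Nb5; b7: attacked by Pa6; b8: attacked by Qd6.
Legal moves for Black: none.
Not in check and no legal moves → stalemate.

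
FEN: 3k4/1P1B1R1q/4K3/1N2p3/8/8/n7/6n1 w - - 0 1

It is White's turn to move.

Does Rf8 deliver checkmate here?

yes

After Rf8: black king on d8; in check: yes, from the white rook on f8.
King squares — c7: attacked by Nb5; d7: attacked by Ke6; e7: attacked by Ke6; c8: attacked by Pb7; e8: attacked by Bd7.
Black has no legal moves → checkmate.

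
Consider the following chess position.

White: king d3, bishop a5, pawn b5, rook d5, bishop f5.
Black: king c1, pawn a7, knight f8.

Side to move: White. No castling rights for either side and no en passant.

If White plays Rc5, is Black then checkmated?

After Rc5: black king on c1; in check: yes, from the white rook on c5.
Black has 3 legal replies: Kb2, Kd1, Kb1.
In check but a legal move exists → not checkmate.

no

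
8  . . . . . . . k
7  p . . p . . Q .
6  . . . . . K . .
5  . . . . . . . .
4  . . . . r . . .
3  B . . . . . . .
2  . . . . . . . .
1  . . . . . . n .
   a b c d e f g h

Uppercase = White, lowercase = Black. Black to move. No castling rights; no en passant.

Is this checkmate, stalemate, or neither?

checkmate

Black to move; black king on h8.
In check: yes, from the white queen on g7.
King squares — g7: attacked by Kf6; h7: attacked by Qg7; g8: attacked by Qg7.
Legal moves for Black: none.
In check with no legal moves → checkmate.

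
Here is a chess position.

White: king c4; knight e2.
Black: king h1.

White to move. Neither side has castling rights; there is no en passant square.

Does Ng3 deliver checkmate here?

no

After Ng3: black king on h1; in check: yes, from the white knight on g3.
Black has 3 legal replies: Kh2, Kg2, Kg1.
In check but a legal move exists → not checkmate.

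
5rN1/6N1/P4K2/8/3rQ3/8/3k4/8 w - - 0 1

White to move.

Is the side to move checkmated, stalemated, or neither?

White to move; white king on f6.
In check: yes, from the black rook on f8.
King squares — e5: available; f5: attacked by Rf8; g5: available; e6: available; g6: available; e7: available; f7: attacked by Rf8; g7: own knight.
Legal moves for White: Ke7, Kg6, Ke6, Kg5, Ke5.
White is in check but has 5 legal moves → neither.

neither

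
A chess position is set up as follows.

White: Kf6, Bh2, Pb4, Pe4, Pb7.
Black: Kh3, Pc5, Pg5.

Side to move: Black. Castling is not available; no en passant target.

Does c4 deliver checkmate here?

no

After c4: white king on f6; in check: no.
White is not in check, so this cannot be checkmate.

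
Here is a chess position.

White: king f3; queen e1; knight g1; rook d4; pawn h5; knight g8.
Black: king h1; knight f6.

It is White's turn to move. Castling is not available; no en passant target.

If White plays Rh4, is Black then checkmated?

yes

After Rh4: black king on h1; in check: yes, from the white rook on h4.
King squares — g1: attacked by Qe1; g2: attacked by Kf3; h2: attacked by Rh4.
Black has no legal moves → checkmate.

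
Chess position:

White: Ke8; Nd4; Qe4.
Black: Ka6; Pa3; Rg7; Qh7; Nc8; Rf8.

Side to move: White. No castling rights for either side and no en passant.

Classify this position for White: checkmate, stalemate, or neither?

neither

White to move; white king on e8.
In check: yes, from the black rook on f8.
Legal moves for White: Kxf8.
White is in check but has 1 legal move → neither.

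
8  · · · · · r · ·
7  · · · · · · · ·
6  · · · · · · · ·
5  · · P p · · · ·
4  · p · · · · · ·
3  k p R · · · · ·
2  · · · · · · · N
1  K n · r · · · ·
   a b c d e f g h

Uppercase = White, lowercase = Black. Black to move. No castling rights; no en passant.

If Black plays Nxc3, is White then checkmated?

yes

After Nxc3: white king on a1; in check: yes, from the black rook on d1.
King squares — b1: attacked by Rd1; a2: attacked by Ka3; b2: attacked by Ka3.
White has no legal moves → checkmate.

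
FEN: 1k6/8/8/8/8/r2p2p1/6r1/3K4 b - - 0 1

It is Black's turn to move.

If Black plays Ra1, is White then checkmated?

yes

After Ra1: white king on d1; in check: yes, from the black rook on a1.
King squares — c1: attacked by Ra1; e1: attacked by Ra1; c2: attacked by Rg2; d2: attacked by Rg2; e2: attacked by Rg2.
White has no legal moves → checkmate.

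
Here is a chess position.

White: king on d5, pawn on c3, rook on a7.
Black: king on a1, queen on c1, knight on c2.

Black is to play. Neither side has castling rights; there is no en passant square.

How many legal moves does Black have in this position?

Black to move; king on a1.
In check: yes, from the white rook on a7.
Legal moves: Kb2, Kb1, Na3, Qa3.
Count: 4.

4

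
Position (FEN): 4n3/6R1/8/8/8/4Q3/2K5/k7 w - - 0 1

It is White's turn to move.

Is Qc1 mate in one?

no

After Qc1: black king on a1; in check: yes, from the white queen on c1.
Black has 1 legal reply: Ka2.
In check but a legal move exists → not checkmate.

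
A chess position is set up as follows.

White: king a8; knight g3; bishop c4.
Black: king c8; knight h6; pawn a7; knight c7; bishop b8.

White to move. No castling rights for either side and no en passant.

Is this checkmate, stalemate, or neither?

White to move; white king on a8.
In check: yes, from the black knight on c7.
King squares — a7: attacked by Bb8; b7: attacked by Kc8; b8: attacked by Kc8.
Legal moves for White: none.
In check with no legal moves → checkmate.

checkmate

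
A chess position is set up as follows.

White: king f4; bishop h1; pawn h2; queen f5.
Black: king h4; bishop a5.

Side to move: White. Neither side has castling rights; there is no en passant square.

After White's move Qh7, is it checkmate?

After Qh7: black king on h4; in check: yes, from the white queen on h7.
King squares — g3: attacked by Ph2; h3: attacked by Qh7; g4: attacked by Kf4; g5: attacked by Kf4; h5: attacked by Qh7.
Black has no legal moves → checkmate.

yes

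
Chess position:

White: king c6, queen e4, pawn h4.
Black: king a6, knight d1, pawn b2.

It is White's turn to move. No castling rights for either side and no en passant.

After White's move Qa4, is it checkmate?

After Qa4: black king on a6; in check: yes, from the white queen on a4.
King squares — a5: attacked by Qa4; b5: attacked by Qa4; b6: attacked by Kc6; a7: attacked by Qa4; b7: attacked by Kc6.
Black has no legal moves → checkmate.

yes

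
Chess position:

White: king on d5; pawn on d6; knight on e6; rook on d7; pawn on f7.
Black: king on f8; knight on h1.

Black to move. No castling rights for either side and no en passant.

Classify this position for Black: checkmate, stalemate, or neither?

checkmate

Black to move; black king on f8.
In check: yes, from the white knight on e6.
King squares — e7: attacked by Pd6; f7: attacked by Rd7; g7: attacked by Ne6; e8: attacked by Pf7; g8: attacked by Pf7.
Legal moves for Black: none.
In check with no legal moves → checkmate.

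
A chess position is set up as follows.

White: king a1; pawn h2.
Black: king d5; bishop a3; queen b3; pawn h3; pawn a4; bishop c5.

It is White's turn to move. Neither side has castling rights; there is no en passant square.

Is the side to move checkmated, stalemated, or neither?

stalemate

White to move; white king on a1.
In check: no.
King squares — b1: attacked by Qb3; a2: attacked by Qb3; b2: attacked by Ba3.
Legal moves for White: none.
Not in check and no legal moves → stalemate.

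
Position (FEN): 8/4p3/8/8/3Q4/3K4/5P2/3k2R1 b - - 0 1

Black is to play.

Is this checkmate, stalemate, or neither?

checkmate

Black to move; black king on d1.
In check: yes, from the white rook on g1.
King squares — c1: attacked by Rg1; e1: attacked by Rg1; c2: attacked by Kd3; d2: attacked by Kd3; e2: attacked by Kd3.
Legal moves for Black: none.
In check with no legal moves → checkmate.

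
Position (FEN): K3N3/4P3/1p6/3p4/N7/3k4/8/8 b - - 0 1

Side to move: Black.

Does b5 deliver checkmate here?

After b5: white king on a8; in check: no.
White is not in check, so this cannot be checkmate.

no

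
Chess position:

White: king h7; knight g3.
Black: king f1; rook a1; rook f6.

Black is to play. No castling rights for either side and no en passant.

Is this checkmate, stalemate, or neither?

Black to move; black king on f1.
In check: yes, from the white knight on g3.
King squares — e1: available; g1: available; e2: attacked by Ng3; f2: available; g2: available.
Legal moves for Black: Kg2, Kf2, Kg1, Ke1.
Black is in check but has 4 legal moves → neither.

neither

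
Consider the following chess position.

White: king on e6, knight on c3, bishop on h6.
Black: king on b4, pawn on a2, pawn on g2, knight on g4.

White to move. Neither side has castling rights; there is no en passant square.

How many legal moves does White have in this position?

21

White to move; king on e6.
In check: no.
Legal moves: Bf8+, Bg7, Bg5, Bf4, Be3, Bd2, Bc1, Kf7, Ke7, Kd7, Kd6, Kf5, Kd5, Nd5+, Nb5, Ne4, Na4, Ne2, Nxa2+, Nd1, Nb1.
Count: 21.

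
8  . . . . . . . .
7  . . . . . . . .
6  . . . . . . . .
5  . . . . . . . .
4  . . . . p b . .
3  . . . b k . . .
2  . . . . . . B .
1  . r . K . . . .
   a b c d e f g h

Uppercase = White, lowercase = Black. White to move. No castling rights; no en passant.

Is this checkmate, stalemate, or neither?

checkmate

White to move; white king on d1.
In check: yes, from the black rook on b1.
King squares — c1: attacked by Rb1; e1: attacked by Rb1; c2: attacked by Bd3; d2: attacked by Ke3; e2: attacked by Bd3.
Legal moves for White: none.
In check with no legal moves → checkmate.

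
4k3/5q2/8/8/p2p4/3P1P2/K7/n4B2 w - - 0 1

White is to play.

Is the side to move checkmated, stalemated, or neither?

White to move; white king on a2.
In check: yes, from the black queen on f7.
King squares — a1: available; b1: available; b2: available; a3: available; b3: attacked by Na1.
Legal moves for White: Ka3, Kb2, Kb1, Kxa1.
White is in check but has 4 legal moves → neither.

neither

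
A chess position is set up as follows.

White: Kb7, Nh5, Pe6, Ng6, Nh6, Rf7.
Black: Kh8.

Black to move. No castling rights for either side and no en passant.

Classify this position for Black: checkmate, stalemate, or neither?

checkmate

Black to move; black king on h8.
In check: yes, from the white knight on g6.
King squares — g7: attacked by Nh5; h7: attacked by Rf7; g8: attacked by Nh6.
Legal moves for Black: none.
In check with no legal moves → checkmate.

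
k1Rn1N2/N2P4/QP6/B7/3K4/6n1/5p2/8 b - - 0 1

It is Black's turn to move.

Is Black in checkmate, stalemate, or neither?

checkmate

Black to move; black king on a8.
In check: yes, from the white rook on c8.
King squares — a7: attacked by Qa6; b7: attacked by Qa6; b8: attacked by Rc8.
Legal moves for Black: none.
In check with no legal moves → checkmate.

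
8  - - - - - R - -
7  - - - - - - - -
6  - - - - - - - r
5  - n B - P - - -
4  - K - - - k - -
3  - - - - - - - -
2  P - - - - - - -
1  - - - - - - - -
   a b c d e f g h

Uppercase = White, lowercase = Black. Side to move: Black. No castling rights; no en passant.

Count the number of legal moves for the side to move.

6

Black to move; king on f4.
In check: yes, from the white rook on f8.
Legal moves: Kg5, Kxe5, Kg4, Ke4, Kg3, Rf6.
Count: 6.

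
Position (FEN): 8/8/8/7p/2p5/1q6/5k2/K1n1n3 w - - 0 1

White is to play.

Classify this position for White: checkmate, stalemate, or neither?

stalemate

White to move; white king on a1.
In check: no.
King squares — b1: attacked by Qb3; a2: attacked by Nc1; b2: attacked by Qb3.
Legal moves for White: none.
Not in check and no legal moves → stalemate.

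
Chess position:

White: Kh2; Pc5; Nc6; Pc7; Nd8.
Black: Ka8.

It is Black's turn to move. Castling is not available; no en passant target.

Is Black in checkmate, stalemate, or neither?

Black to move; black king on a8.
In check: no.
King squares — a7: attacked by Nc6; b7: attacked by Nd8; b8: attacked by Nc6.
Legal moves for Black: none.
Not in check and no legal moves → stalemate.

stalemate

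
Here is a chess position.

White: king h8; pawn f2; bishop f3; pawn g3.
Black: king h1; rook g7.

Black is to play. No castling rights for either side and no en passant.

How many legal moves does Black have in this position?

Black to move; king on h1.
In check: yes, from the white bishop on f3.
Legal moves: Kh2, Kg1.
Count: 2.

2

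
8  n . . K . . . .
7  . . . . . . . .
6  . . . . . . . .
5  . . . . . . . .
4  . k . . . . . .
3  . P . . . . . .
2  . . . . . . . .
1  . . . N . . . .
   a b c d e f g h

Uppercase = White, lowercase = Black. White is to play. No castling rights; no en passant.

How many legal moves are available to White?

White to move; king on d8.
In check: no.
Legal moves: Ke8, Kc8, Ke7, Kd7, Ne3, Nc3, Nf2, Nb2.
Count: 8.

8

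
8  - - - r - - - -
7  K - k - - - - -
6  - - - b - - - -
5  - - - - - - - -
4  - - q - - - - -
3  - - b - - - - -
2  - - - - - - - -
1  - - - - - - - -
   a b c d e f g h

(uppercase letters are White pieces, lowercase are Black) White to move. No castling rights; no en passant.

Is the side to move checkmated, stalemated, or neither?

White to move; white king on a7.
In check: no.
King squares — a6: attacked by Qc4; b6: attacked by Kc7; b7: attacked by Kc7; a8: attacked by Rd8; b8: attacked by Kc7.
Legal moves for White: none.
Not in check and no legal moves → stalemate.

stalemate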